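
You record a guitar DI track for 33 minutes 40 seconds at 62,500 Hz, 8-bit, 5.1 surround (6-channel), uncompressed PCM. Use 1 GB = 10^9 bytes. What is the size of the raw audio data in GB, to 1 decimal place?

Duration = 33 minutes 40 seconds = 2,020 s.
Bytes = 62,500 samples/s × 2,020 s × 1 bytes/sample × 6 ch = 757,500,000 bytes.
757,500,000 / 1,000,000,000 = 0.8 GB.

0.8 GB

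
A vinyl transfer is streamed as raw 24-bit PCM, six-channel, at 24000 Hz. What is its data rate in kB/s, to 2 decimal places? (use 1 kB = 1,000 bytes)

Bit rate = 24,000 × 24 × 6 = 3,456,000 bits/s.
3,456,000 / 8 = 432,000 B/s = 432.00 kB/s.

432.00 kB/s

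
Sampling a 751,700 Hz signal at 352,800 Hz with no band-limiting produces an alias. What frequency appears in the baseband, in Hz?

Nyquist = 352,800/2 = 176,400 Hz; 751,700 Hz exceeds it.
Alias = |751,700 − 2×352,800| = |751,700 − 705,600| = 46,100 Hz.

46,100 Hz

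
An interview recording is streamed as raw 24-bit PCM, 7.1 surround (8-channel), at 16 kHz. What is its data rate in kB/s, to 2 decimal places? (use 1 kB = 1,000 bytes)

384.00 kB/s

Bit rate = 16,000 × 24 × 8 = 3,072,000 bits/s.
3,072,000 / 8 = 384,000 B/s = 384.00 kB/s.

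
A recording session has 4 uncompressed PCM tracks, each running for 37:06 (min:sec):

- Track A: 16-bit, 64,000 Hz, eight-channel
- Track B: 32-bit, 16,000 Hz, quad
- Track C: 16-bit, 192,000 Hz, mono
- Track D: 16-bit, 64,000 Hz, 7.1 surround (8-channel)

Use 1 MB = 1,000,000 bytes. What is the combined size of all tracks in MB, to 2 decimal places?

5983.49 MB

37:06 (min:sec) = 2,226 s.
Track A: 64,000 × 2,226 × 2 × 8 = 2,279,424,000 bytes.
Track B: 16,000 × 2,226 × 4 × 4 = 569,856,000 bytes.
Track C: 192,000 × 2,226 × 2 × 1 = 854,784,000 bytes.
Track D: 64,000 × 2,226 × 2 × 8 = 2,279,424,000 bytes.
Total = 5,983,488,000 bytes = 5983.49 MB.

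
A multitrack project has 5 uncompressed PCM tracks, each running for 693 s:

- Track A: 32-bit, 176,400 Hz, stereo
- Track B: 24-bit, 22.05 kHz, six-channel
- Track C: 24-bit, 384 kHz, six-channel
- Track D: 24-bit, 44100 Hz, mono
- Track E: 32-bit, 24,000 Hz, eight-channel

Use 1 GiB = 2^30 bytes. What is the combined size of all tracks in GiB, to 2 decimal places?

Track A: 176,400 × 693 × 4 × 2 = 977,961,600 bytes.
Track B: 22,050 × 693 × 3 × 6 = 275,051,700 bytes.
Track C: 384,000 × 693 × 3 × 6 = 4,790,016,000 bytes.
Track D: 44,100 × 693 × 3 × 1 = 91,683,900 bytes.
Track E: 24,000 × 693 × 4 × 8 = 532,224,000 bytes.
Total = 6,666,937,200 bytes = 6.21 GiB.

6.21 GiB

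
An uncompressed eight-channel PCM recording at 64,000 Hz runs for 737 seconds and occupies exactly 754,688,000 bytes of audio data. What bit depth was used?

Bytes per sample = 754,688,000 / (64,000 × 737 × 8) = 754,688,000 / 377,344,000 = 2.
Bit depth = 2 × 8 = 16 bits.

16 bits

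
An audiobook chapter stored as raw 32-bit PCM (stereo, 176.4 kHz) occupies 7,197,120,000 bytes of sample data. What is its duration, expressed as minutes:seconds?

85:00

Byte rate = 176,400 × 4 × 2 = 1,411,200 bytes/s.
Duration = 7,197,120,000 / 1,411,200 = 5,100 s.
5,100 s = 85:00.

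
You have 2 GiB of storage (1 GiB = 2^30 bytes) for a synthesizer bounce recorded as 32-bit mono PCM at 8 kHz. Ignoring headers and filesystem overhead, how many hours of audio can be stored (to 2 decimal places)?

Uncompressed byte rate = 8,000 × 4 × 1 = 32,000 bytes/s.
Capacity = 2 × 1,073,741,824 = 2,147,483,648 bytes.
2,147,483,648 / 32,000 ≈ 67108.86 s → 18.64 hours.

18.64 hours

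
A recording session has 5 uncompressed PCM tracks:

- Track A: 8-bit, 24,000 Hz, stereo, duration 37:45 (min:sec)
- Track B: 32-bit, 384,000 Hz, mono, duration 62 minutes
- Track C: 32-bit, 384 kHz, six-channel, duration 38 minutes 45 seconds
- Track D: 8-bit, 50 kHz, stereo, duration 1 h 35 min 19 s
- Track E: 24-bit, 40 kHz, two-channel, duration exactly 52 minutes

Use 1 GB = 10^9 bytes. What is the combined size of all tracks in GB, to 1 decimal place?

28.6 GB

Track A: 37:45 (min:sec) = 2,265 s; 24,000 × 2,265 × 1 × 2 = 108,720,000 bytes.
Track B: 62 minutes = 3,720 s; 384,000 × 3,720 × 4 × 1 = 5,713,920,000 bytes.
Track C: 38 minutes 45 seconds = 2,325 s; 384,000 × 2,325 × 4 × 6 = 21,427,200,000 bytes.
Track D: 1 h 35 min 19 s = 5,719 s; 50,000 × 5,719 × 1 × 2 = 571,900,000 bytes.
Track E: exactly 52 minutes = 3,120 s; 40,000 × 3,120 × 3 × 2 = 748,800,000 bytes.
Total = 28,570,540,000 bytes = 28.6 GB.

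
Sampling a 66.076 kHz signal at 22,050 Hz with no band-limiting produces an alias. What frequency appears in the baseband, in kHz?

Nyquist = 22,050/2 = 11,025 Hz; 66,076 Hz exceeds it.
Alias = |66,076 − 3×22,050| = |66,076 − 66,150| = 74 Hz = 0.074 kHz.

0.074 kHz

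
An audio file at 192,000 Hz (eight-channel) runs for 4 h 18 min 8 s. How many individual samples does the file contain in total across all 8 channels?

23,789,568,000 samples

4 h 18 min 8 s = 15,488 s.
192,000 × 15,488 s × 8 ch = 23,789,568,000 samples.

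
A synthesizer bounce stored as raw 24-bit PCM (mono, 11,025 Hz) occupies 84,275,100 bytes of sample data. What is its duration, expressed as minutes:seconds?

Byte rate = 11,025 × 3 × 1 = 33,075 bytes/s.
Duration = 84,275,100 / 33,075 = 2,548 s.
2,548 s = 42:28.

42:28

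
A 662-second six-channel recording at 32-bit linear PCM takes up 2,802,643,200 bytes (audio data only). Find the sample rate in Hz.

176,400 Hz

Bytes = sample_rate × seconds × bytes_per_sample × channels.
sample_rate = 2,802,643,200 / (662 × 4 × 6) = 2,802,643,200 / 15,888 = 176,400 Hz.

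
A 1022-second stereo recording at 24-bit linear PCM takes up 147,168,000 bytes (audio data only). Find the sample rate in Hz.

Bytes = sample_rate × seconds × bytes_per_sample × channels.
sample_rate = 147,168,000 / (1,022 × 3 × 2) = 147,168,000 / 6,132 = 24,000 Hz.

24,000 Hz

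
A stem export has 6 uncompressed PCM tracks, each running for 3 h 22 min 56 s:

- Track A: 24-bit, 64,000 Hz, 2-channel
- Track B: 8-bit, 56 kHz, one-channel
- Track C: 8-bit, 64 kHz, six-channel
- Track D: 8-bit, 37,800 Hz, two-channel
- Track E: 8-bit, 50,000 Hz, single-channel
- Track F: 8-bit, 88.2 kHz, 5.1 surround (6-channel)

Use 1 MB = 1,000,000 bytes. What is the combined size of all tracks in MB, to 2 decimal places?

18005.87 MB

3 h 22 min 56 s = 12,176 s.
Track A: 64,000 × 12,176 × 3 × 2 = 4,675,584,000 bytes.
Track B: 56,000 × 12,176 × 1 × 1 = 681,856,000 bytes.
Track C: 64,000 × 12,176 × 1 × 6 = 4,675,584,000 bytes.
Track D: 37,800 × 12,176 × 1 × 2 = 920,505,600 bytes.
Track E: 50,000 × 12,176 × 1 × 1 = 608,800,000 bytes.
Track F: 88,200 × 12,176 × 1 × 6 = 6,443,539,200 bytes.
Total = 18,005,868,800 bytes = 18005.87 MB.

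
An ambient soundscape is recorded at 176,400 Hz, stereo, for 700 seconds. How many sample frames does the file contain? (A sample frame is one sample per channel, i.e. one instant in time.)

176,400 samples/s × 700 s = 123,480,000 frames.

123,480,000 sample frames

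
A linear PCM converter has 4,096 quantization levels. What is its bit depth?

12 bits

log2(4,096) = 12.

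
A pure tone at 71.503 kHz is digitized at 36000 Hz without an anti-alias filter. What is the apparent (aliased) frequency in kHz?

Nyquist = 36,000/2 = 18,000 Hz; 71,503 Hz exceeds it.
Alias = |71,503 − 2×36,000| = |71,503 − 72,000| = 497 Hz = 0.497 kHz.

0.497 kHz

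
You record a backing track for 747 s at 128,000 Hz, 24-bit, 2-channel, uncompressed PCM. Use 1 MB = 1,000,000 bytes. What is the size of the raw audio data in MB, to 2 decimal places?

573.70 MB

Bytes = 128,000 samples/s × 747 s × 3 bytes/sample × 2 ch = 573,696,000 bytes.
573,696,000 / 1,000,000 = 573.70 MB.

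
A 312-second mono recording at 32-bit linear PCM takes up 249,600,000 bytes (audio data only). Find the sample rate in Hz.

Bytes = sample_rate × seconds × bytes_per_sample × channels.
sample_rate = 249,600,000 / (312 × 4 × 1) = 249,600,000 / 1,248 = 200,000 Hz.

200,000 Hz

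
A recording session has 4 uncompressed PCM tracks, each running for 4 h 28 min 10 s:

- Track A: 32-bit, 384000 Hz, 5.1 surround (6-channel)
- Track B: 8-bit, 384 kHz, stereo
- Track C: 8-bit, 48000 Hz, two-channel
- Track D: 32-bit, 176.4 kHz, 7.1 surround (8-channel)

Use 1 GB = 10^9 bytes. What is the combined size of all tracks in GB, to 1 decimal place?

4 h 28 min 10 s = 16,090 s.
Track A: 384,000 × 16,090 × 4 × 6 = 148,285,440,000 bytes.
Track B: 384,000 × 16,090 × 1 × 2 = 12,357,120,000 bytes.
Track C: 48,000 × 16,090 × 1 × 2 = 1,544,640,000 bytes.
Track D: 176,400 × 16,090 × 4 × 8 = 90,824,832,000 bytes.
Total = 253,012,032,000 bytes = 253.0 GB.

253.0 GB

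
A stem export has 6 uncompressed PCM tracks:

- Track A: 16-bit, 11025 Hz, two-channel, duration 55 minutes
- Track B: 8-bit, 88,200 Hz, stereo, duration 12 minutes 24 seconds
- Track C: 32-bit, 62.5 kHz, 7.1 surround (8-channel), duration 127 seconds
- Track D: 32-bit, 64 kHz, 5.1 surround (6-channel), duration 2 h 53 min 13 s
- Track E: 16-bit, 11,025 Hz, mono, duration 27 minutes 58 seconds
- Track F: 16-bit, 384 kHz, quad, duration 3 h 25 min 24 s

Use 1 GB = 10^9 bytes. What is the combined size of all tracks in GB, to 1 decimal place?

54.4 GB

Track A: 55 minutes = 3,300 s; 11,025 × 3,300 × 2 × 2 = 145,530,000 bytes.
Track B: 12 minutes 24 seconds = 744 s; 88,200 × 744 × 1 × 2 = 131,241,600 bytes.
Track C: 62,500 × 127 × 4 × 8 = 254,000,000 bytes.
Track D: 2 h 53 min 13 s = 10,393 s; 64,000 × 10,393 × 4 × 6 = 15,963,648,000 bytes.
Track E: 27 minutes 58 seconds = 1,678 s; 11,025 × 1,678 × 2 × 1 = 36,999,900 bytes.
Track F: 3 h 25 min 24 s = 12,324 s; 384,000 × 12,324 × 2 × 4 = 37,859,328,000 bytes.
Total = 54,390,747,500 bytes = 54.4 GB.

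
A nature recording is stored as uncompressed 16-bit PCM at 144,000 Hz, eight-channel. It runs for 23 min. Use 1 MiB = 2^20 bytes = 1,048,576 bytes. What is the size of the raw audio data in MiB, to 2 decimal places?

Duration = 23 min = 1,380 s.
Bytes = 144,000 samples/s × 1,380 s × 2 bytes/sample × 8 ch = 3,179,520,000 bytes.
3,179,520,000 / 1,048,576 = 3032.23 MiB.

3032.23 MiB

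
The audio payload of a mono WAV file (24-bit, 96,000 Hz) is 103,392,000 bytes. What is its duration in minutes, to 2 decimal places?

5.98 minutes

Byte rate = 96,000 × 3 × 1 = 288,000 bytes/s.
Duration = 103,392,000 / 288,000 = 359 s.
359 s / 60 = 5.98 minutes.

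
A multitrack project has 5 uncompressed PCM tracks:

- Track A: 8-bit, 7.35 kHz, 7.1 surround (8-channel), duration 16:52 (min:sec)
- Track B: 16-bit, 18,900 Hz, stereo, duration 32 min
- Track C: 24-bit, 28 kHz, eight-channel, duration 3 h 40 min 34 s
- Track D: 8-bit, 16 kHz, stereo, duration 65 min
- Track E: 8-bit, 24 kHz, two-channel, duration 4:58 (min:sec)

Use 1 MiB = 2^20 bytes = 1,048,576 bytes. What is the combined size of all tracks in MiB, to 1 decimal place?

8809.1 MiB

Track A: 16:52 (min:sec) = 1,012 s; 7,350 × 1,012 × 1 × 8 = 59,505,600 bytes.
Track B: 32 min = 1,920 s; 18,900 × 1,920 × 2 × 2 = 145,152,000 bytes.
Track C: 3 h 40 min 34 s = 13,234 s; 28,000 × 13,234 × 3 × 8 = 8,893,248,000 bytes.
Track D: 65 min = 3,900 s; 16,000 × 3,900 × 1 × 2 = 124,800,000 bytes.
Track E: 4:58 (min:sec) = 298 s; 24,000 × 298 × 1 × 2 = 14,304,000 bytes.
Total = 9,237,009,600 bytes = 8809.1 MiB.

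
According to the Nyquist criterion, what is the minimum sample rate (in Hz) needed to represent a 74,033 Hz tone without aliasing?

148,066 Hz

Minimum sample rate = 2 × 74,033 Hz = 148,066 Hz.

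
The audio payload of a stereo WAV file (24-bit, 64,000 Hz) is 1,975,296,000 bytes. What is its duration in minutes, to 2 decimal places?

85.73 minutes

Byte rate = 64,000 × 3 × 2 = 384,000 bytes/s.
Duration = 1,975,296,000 / 384,000 = 5,144 s.
5,144 s / 60 = 85.73 minutes.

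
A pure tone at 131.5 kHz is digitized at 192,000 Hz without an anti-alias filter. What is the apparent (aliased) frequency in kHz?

Nyquist = 192,000/2 = 96,000 Hz; 131,500 Hz exceeds it.
Alias = |131,500 − 1×192,000| = |131,500 − 192,000| = 60,500 Hz = 60.5 kHz.

60.5 kHz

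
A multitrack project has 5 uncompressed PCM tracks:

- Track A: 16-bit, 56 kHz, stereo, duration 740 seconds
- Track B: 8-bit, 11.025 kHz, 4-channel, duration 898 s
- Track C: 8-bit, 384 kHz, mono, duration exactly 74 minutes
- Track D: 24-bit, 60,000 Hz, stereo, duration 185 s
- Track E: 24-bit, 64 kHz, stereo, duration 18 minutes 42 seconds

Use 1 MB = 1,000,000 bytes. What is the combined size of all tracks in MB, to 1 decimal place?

Track A: 56,000 × 740 × 2 × 2 = 165,760,000 bytes.
Track B: 11,025 × 898 × 1 × 4 = 39,601,800 bytes.
Track C: exactly 74 minutes = 4,440 s; 384,000 × 4,440 × 1 × 1 = 1,704,960,000 bytes.
Track D: 60,000 × 185 × 3 × 2 = 66,600,000 bytes.
Track E: 18 minutes 42 seconds = 1,122 s; 64,000 × 1,122 × 3 × 2 = 430,848,000 bytes.
Total = 2,407,769,800 bytes = 2407.8 MB.

2407.8 MB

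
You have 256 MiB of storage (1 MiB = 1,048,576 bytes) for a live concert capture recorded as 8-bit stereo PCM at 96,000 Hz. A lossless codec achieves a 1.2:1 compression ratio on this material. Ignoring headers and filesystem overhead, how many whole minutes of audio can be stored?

Uncompressed byte rate = 96,000 × 1 × 2 = 192,000 bytes/s.
After 1.2:1 compression, effective rate ≈ 160000 bytes/s.
Capacity = 256 × 1,048,576 = 268,435,456 bytes.
268,435,456 / effective rate ≈ 1677.72 s → 27 minutes.

27 minutes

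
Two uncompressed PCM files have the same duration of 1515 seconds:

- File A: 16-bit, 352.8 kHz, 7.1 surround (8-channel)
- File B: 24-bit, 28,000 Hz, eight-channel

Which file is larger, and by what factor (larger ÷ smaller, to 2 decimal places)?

File A: 352,800 × 2 × 8 = 5,644,800 bytes/s.
File B: 28,000 × 3 × 8 = 672,000 bytes/s.
File A is larger; ratio = 8,551,872,000 / 1,018,080,000 = 8.40.

File A, by a factor of 8.40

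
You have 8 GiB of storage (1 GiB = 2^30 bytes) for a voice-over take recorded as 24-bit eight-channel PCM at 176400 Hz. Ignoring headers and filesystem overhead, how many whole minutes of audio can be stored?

33 minutes

Uncompressed byte rate = 176,400 × 3 × 8 = 4,233,600 bytes/s.
Capacity = 8 × 1,073,741,824 = 8,589,934,592 bytes.
8,589,934,592 / 4,233,600 ≈ 2028.99 s → 33 minutes.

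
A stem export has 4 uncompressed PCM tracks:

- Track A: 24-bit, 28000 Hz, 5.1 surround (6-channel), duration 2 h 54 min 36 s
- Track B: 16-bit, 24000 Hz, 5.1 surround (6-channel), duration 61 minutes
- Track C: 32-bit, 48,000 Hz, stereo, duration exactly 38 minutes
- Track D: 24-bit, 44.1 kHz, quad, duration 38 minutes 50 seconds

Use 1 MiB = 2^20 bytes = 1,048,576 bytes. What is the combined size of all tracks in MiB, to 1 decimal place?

Track A: 2 h 54 min 36 s = 10,476 s; 28,000 × 10,476 × 3 × 6 = 5,279,904,000 bytes.
Track B: 61 minutes = 3,660 s; 24,000 × 3,660 × 2 × 6 = 1,054,080,000 bytes.
Track C: exactly 38 minutes = 2,280 s; 48,000 × 2,280 × 4 × 2 = 875,520,000 bytes.
Track D: 38 minutes 50 seconds = 2,330 s; 44,100 × 2,330 × 3 × 4 = 1,233,036,000 bytes.
Total = 8,442,540,000 bytes = 8051.4 MiB.

8051.4 MiB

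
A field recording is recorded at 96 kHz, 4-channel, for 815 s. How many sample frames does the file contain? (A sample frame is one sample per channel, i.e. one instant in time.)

78,240,000 sample frames

96,000 samples/s × 815 s = 78,240,000 frames.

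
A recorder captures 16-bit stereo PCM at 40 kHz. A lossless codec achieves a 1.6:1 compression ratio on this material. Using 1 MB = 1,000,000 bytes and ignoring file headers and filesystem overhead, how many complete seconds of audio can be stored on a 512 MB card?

Uncompressed byte rate = 40,000 × 2 × 2 = 160,000 bytes/s.
After 1.6:1 compression, effective rate ≈ 100000 bytes/s.
Capacity = 512 × 1,000,000 = 512,000,000 bytes.
512,000,000 / effective rate ≈ 5120 s → 5,120 seconds.

5,120 seconds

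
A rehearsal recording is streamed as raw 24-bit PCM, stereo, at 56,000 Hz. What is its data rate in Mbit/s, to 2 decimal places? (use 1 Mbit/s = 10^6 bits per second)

2.69 Mbit/s

Bit rate = 56,000 × 24 × 2 = 2,688,000 bits/s.
= 2.69 Mbit/s.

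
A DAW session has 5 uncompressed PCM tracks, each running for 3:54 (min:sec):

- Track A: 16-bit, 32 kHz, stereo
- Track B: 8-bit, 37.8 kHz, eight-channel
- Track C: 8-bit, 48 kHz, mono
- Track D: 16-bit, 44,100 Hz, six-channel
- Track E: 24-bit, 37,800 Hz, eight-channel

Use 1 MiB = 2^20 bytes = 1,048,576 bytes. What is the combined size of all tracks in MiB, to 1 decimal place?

427.3 MiB

3:54 (min:sec) = 234 s.
Track A: 32,000 × 234 × 2 × 2 = 29,952,000 bytes.
Track B: 37,800 × 234 × 1 × 8 = 70,761,600 bytes.
Track C: 48,000 × 234 × 1 × 1 = 11,232,000 bytes.
Track D: 44,100 × 234 × 2 × 6 = 123,832,800 bytes.
Track E: 37,800 × 234 × 3 × 8 = 212,284,800 bytes.
Total = 448,063,200 bytes = 427.3 MiB.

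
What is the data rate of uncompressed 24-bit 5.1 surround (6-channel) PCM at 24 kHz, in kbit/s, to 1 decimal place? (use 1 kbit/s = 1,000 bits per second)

Bit rate = 24,000 × 24 × 6 = 3,456,000 bits/s.
= 3456.0 kbit/s.

3456.0 kbit/s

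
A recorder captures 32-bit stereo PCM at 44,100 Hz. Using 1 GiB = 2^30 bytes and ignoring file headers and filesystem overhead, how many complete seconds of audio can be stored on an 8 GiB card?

24,347 seconds

Uncompressed byte rate = 44,100 × 4 × 2 = 352,800 bytes/s.
Capacity = 8 × 1,073,741,824 = 8,589,934,592 bytes.
8,589,934,592 / 352,800 ≈ 24347.89 s → 24,347 seconds.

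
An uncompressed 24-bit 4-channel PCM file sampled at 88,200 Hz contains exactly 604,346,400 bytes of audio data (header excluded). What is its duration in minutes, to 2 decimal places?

Byte rate = 88,200 × 3 × 4 = 1,058,400 bytes/s.
Duration = 604,346,400 / 1,058,400 = 571 s.
571 s / 60 = 9.52 minutes.

9.52 minutes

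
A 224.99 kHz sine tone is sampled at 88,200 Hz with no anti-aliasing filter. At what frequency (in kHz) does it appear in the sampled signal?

Nyquist = 88,200/2 = 44,100 Hz; 224,990 Hz exceeds it.
Alias = |224,990 − 3×88,200| = |224,990 − 264,600| = 39,610 Hz = 39.61 kHz.

39.61 kHz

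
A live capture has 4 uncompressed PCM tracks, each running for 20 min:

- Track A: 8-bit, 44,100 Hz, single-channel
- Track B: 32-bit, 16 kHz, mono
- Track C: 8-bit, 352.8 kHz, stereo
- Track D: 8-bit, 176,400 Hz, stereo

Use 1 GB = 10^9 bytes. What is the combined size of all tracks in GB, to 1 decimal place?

20 min = 1,200 s.
Track A: 44,100 × 1,200 × 1 × 1 = 52,920,000 bytes.
Track B: 16,000 × 1,200 × 4 × 1 = 76,800,000 bytes.
Track C: 352,800 × 1,200 × 1 × 2 = 846,720,000 bytes.
Track D: 176,400 × 1,200 × 1 × 2 = 423,360,000 bytes.
Total = 1,399,800,000 bytes = 1.4 GB.

1.4 GB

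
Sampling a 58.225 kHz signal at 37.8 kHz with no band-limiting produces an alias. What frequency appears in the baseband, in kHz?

Nyquist = 37,800/2 = 18,900 Hz; 58,225 Hz exceeds it.
Alias = |58,225 − 2×37,800| = |58,225 − 75,600| = 17,375 Hz = 17.375 kHz.

17.375 kHz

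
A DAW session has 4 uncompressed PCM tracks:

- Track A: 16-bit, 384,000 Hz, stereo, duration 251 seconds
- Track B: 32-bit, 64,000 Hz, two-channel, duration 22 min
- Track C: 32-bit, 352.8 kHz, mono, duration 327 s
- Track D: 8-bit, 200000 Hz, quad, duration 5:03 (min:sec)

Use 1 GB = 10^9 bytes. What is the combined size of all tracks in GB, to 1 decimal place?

Track A: 384,000 × 251 × 2 × 2 = 385,536,000 bytes.
Track B: 22 min = 1,320 s; 64,000 × 1,320 × 4 × 2 = 675,840,000 bytes.
Track C: 352,800 × 327 × 4 × 1 = 461,462,400 bytes.
Track D: 5:03 (min:sec) = 303 s; 200,000 × 303 × 1 × 4 = 242,400,000 bytes.
Total = 1,765,238,400 bytes = 1.8 GB.

1.8 GB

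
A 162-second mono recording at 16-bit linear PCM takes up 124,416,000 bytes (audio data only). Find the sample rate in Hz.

384,000 Hz

Bytes = sample_rate × seconds × bytes_per_sample × channels.
sample_rate = 124,416,000 / (162 × 2 × 1) = 124,416,000 / 324 = 384,000 Hz.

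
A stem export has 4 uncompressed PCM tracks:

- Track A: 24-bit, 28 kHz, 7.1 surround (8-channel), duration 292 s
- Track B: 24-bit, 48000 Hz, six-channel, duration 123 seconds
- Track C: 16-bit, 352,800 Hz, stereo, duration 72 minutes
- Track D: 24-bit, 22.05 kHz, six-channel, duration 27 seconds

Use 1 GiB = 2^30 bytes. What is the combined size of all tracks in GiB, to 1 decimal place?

Track A: 28,000 × 292 × 3 × 8 = 196,224,000 bytes.
Track B: 48,000 × 123 × 3 × 6 = 106,272,000 bytes.
Track C: 72 minutes = 4,320 s; 352,800 × 4,320 × 2 × 2 = 6,096,384,000 bytes.
Track D: 22,050 × 27 × 3 × 6 = 10,716,300 bytes.
Total = 6,409,596,300 bytes = 6.0 GiB.

6.0 GiB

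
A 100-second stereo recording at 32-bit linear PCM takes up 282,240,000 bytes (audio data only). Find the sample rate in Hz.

Bytes = sample_rate × seconds × bytes_per_sample × channels.
sample_rate = 282,240,000 / (100 × 4 × 2) = 282,240,000 / 800 = 352,800 Hz.

352,800 Hz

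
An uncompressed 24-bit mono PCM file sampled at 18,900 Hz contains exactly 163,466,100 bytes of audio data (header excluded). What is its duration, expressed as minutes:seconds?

48:03

Byte rate = 18,900 × 3 × 1 = 56,700 bytes/s.
Duration = 163,466,100 / 56,700 = 2,883 s.
2,883 s = 48:03.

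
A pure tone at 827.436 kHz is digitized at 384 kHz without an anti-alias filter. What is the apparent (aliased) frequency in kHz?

Nyquist = 384,000/2 = 192,000 Hz; 827,436 Hz exceeds it.
Alias = |827,436 − 2×384,000| = |827,436 − 768,000| = 59,436 Hz = 59.436 kHz.

59.436 kHz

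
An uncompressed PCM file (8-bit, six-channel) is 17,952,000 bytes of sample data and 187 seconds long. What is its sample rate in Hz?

Bytes = sample_rate × seconds × bytes_per_sample × channels.
sample_rate = 17,952,000 / (187 × 1 × 6) = 17,952,000 / 1,122 = 16,000 Hz.

16,000 Hz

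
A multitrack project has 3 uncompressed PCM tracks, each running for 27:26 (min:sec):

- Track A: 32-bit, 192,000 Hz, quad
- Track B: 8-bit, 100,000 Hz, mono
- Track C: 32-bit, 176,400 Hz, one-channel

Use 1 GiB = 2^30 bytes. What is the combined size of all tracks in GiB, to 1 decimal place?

5.9 GiB

27:26 (min:sec) = 1,646 s.
Track A: 192,000 × 1,646 × 4 × 4 = 5,056,512,000 bytes.
Track B: 100,000 × 1,646 × 1 × 1 = 164,600,000 bytes.
Track C: 176,400 × 1,646 × 4 × 1 = 1,161,417,600 bytes.
Total = 6,382,529,600 bytes = 5.9 GiB.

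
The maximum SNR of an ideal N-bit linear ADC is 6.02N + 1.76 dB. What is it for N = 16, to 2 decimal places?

6.02 × 16 + 1.76 = 98.08 dB.

98.08 dB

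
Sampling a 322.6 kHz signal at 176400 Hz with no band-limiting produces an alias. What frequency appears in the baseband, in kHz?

30.2 kHz

Nyquist = 176,400/2 = 88,200 Hz; 322,600 Hz exceeds it.
Alias = |322,600 − 2×176,400| = |322,600 − 352,800| = 30,200 Hz = 30.2 kHz.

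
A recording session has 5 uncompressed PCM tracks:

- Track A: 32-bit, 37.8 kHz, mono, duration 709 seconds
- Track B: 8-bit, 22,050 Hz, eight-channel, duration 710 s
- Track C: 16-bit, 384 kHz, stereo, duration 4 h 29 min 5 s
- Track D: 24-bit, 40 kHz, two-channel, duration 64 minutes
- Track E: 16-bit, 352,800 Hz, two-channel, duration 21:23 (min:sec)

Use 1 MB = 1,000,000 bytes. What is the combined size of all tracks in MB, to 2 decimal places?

27763.33 MB

Track A: 37,800 × 709 × 4 × 1 = 107,200,800 bytes.
Track B: 22,050 × 710 × 1 × 8 = 125,244,000 bytes.
Track C: 4 h 29 min 5 s = 16,145 s; 384,000 × 16,145 × 2 × 2 = 24,798,720,000 bytes.
Track D: 64 minutes = 3,840 s; 40,000 × 3,840 × 3 × 2 = 921,600,000 bytes.
Track E: 21:23 (min:sec) = 1,283 s; 352,800 × 1,283 × 2 × 2 = 1,810,569,600 bytes.
Total = 27,763,334,400 bytes = 27763.33 MB.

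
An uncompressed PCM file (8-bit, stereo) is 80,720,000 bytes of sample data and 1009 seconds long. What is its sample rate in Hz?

Bytes = sample_rate × seconds × bytes_per_sample × channels.
sample_rate = 80,720,000 / (1,009 × 1 × 2) = 80,720,000 / 2,018 = 40,000 Hz.

40,000 Hz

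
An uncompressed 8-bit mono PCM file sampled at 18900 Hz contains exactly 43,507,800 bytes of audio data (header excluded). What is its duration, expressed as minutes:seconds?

38:22

Byte rate = 18,900 × 1 × 1 = 18,900 bytes/s.
Duration = 43,507,800 / 18,900 = 2,302 s.
2,302 s = 38:22.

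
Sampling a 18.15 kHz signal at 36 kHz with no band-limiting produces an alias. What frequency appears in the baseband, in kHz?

Nyquist = 36,000/2 = 18,000 Hz; 18,150 Hz exceeds it.
Alias = |18,150 − 1×36,000| = |18,150 − 36,000| = 17,850 Hz = 17.85 kHz.

17.85 kHz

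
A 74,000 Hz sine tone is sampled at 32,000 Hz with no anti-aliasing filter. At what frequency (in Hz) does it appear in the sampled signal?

Nyquist = 32,000/2 = 16,000 Hz; 74,000 Hz exceeds it.
Alias = |74,000 − 2×32,000| = |74,000 − 64,000| = 10,000 Hz.

10,000 Hz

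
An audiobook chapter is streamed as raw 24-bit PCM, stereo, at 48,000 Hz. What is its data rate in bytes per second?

Bit rate = 48,000 × 24 × 2 = 2,304,000 bits/s.
2,304,000 / 8 = 288,000 bytes/s.

288,000 bytes/s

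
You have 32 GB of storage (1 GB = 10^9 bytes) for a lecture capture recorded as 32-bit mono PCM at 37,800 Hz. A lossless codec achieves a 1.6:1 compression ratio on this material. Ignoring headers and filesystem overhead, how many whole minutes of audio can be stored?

Uncompressed byte rate = 37,800 × 4 × 1 = 151,200 bytes/s.
After 1.6:1 compression, effective rate ≈ 94500 bytes/s.
Capacity = 32 × 1,000,000,000 = 32,000,000,000 bytes.
32,000,000,000 / effective rate ≈ 338624.34 s → 5,643 minutes.

5,643 minutes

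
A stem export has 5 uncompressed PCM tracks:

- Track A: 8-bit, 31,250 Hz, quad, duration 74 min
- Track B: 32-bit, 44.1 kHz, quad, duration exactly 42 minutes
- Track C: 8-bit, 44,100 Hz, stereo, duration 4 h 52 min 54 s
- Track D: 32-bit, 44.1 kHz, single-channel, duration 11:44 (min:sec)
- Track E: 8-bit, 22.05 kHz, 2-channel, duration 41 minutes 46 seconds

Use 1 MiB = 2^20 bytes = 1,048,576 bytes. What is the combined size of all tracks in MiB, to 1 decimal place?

3927.1 MiB

Track A: 74 min = 4,440 s; 31,250 × 4,440 × 1 × 4 = 555,000,000 bytes.
Track B: exactly 42 minutes = 2,520 s; 44,100 × 2,520 × 4 × 4 = 1,778,112,000 bytes.
Track C: 4 h 52 min 54 s = 17,574 s; 44,100 × 17,574 × 1 × 2 = 1,550,026,800 bytes.
Track D: 11:44 (min:sec) = 704 s; 44,100 × 704 × 4 × 1 = 124,185,600 bytes.
Track E: 41 minutes 46 seconds = 2,506 s; 22,050 × 2,506 × 1 × 2 = 110,514,600 bytes.
Total = 4,117,839,000 bytes = 3927.1 MiB.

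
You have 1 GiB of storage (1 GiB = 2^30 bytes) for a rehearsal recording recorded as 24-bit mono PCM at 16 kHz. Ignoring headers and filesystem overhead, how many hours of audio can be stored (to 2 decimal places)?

Uncompressed byte rate = 16,000 × 3 × 1 = 48,000 bytes/s.
Capacity = 1 × 1,073,741,824 = 1,073,741,824 bytes.
1,073,741,824 / 48,000 ≈ 22369.62 s → 6.21 hours.

6.21 hours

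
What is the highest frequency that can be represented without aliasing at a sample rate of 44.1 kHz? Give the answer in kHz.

Nyquist frequency = sample rate / 2 = 44,100 / 2 = 22.05 kHz.

22.05 kHz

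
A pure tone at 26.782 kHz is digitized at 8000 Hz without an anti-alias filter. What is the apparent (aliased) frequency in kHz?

Nyquist = 8,000/2 = 4,000 Hz; 26,782 Hz exceeds it.
Alias = |26,782 − 3×8,000| = |26,782 − 24,000| = 2,782 Hz = 2.782 kHz.

2.782 kHz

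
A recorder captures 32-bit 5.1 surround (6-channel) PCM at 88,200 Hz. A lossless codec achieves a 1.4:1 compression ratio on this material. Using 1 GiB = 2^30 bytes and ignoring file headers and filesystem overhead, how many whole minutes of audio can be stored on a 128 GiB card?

1,514 minutes

Uncompressed byte rate = 88,200 × 4 × 6 = 2,116,800 bytes/s.
After 1.4:1 compression, effective rate ≈ 1512000 bytes/s.
Capacity = 128 × 1,073,741,824 = 137,438,953,472 bytes.
137,438,953,472 / effective rate ≈ 90898.78 s → 1,514 minutes.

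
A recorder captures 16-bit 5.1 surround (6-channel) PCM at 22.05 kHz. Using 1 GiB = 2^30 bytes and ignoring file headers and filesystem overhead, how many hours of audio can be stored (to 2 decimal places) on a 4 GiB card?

4.51 hours

Uncompressed byte rate = 22,050 × 2 × 6 = 264,600 bytes/s.
Capacity = 4 × 1,073,741,824 = 4,294,967,296 bytes.
4,294,967,296 / 264,600 ≈ 16231.92 s → 4.51 hours.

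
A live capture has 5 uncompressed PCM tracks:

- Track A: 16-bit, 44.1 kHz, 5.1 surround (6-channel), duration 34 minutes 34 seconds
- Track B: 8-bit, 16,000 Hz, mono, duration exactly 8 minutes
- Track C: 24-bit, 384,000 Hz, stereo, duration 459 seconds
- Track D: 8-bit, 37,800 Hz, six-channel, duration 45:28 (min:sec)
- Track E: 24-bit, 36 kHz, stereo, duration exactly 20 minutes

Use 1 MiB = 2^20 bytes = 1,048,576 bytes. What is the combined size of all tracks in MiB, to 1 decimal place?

Track A: 34 minutes 34 seconds = 2,074 s; 44,100 × 2,074 × 2 × 6 = 1,097,560,800 bytes.
Track B: exactly 8 minutes = 480 s; 16,000 × 480 × 1 × 1 = 7,680,000 bytes.
Track C: 384,000 × 459 × 3 × 2 = 1,057,536,000 bytes.
Track D: 45:28 (min:sec) = 2,728 s; 37,800 × 2,728 × 1 × 6 = 618,710,400 bytes.
Track E: exactly 20 minutes = 1,200 s; 36,000 × 1,200 × 3 × 2 = 259,200,000 bytes.
Total = 3,040,687,200 bytes = 2899.8 MiB.

2899.8 MiB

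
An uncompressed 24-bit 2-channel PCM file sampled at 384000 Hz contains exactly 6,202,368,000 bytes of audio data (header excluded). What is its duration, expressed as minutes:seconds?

44:52

Byte rate = 384,000 × 3 × 2 = 2,304,000 bytes/s.
Duration = 6,202,368,000 / 2,304,000 = 2,692 s.
2,692 s = 44:52.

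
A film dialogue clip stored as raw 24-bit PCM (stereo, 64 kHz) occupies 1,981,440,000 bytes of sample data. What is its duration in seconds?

5,160 seconds

Byte rate = 64,000 × 3 × 2 = 384,000 bytes/s.
Duration = 1,981,440,000 / 384,000 = 5,160 s.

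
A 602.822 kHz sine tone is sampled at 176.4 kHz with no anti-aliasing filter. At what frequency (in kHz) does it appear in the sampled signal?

73.622 kHz

Nyquist = 176,400/2 = 88,200 Hz; 602,822 Hz exceeds it.
Alias = |602,822 − 3×176,400| = |602,822 − 529,200| = 73,622 Hz = 73.622 kHz.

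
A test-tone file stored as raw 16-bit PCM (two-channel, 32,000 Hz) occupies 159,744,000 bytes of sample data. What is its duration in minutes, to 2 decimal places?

20.80 minutes

Byte rate = 32,000 × 2 × 2 = 128,000 bytes/s.
Duration = 159,744,000 / 128,000 = 1,248 s.
1,248 s / 60 = 20.80 minutes.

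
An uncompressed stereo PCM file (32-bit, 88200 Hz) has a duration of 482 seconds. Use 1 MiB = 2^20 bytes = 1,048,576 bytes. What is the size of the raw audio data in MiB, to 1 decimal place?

Bytes = 88,200 samples/s × 482 s × 4 bytes/sample × 2 ch = 340,099,200 bytes.
340,099,200 / 1,048,576 = 324.3 MiB.

324.3 MiB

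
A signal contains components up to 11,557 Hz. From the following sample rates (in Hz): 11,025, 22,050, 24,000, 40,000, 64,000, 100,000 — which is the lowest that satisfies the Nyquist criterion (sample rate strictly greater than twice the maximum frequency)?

24,000 Hz

Need sample rate > 2 × 11,557 = 23,114 Hz.
Lowest listed rate above 23,114 Hz is 24,000 Hz.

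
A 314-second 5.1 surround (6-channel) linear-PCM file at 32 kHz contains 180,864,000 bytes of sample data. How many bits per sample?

Bytes per sample = 180,864,000 / (32,000 × 314 × 6) = 180,864,000 / 60,288,000 = 3.
Bit depth = 3 × 8 = 24 bits.

24 bits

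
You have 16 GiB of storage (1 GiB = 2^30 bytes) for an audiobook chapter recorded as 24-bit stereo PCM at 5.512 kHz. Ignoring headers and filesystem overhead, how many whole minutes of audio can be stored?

Uncompressed byte rate = 5,512 × 3 × 2 = 33,072 bytes/s.
Capacity = 16 × 1,073,741,824 = 17,179,869,184 bytes.
17,179,869,184 / 33,072 ≈ 519468.71 s → 8,657 minutes.

8,657 minutes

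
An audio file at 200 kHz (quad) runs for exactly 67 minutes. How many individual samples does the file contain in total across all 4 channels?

3,216,000,000 samples

exactly 67 minutes = 4,020 s.
200,000 × 4,020 s × 4 ch = 3,216,000,000 samples.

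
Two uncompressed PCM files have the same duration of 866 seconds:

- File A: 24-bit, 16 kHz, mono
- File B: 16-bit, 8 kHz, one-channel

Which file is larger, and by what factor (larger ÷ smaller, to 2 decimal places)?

File A, by a factor of 3.00

File A: 16,000 × 3 × 1 = 48,000 bytes/s.
File B: 8,000 × 2 × 1 = 16,000 bytes/s.
File A is larger; ratio = 41,568,000 / 13,856,000 = 3.00.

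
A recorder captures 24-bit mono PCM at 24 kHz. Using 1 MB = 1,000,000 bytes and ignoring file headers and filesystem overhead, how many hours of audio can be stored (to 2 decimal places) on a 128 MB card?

Uncompressed byte rate = 24,000 × 3 × 1 = 72,000 bytes/s.
Capacity = 128 × 1,000,000 = 128,000,000 bytes.
128,000,000 / 72,000 ≈ 1777.78 s → 0.49 hours.

0.49 hours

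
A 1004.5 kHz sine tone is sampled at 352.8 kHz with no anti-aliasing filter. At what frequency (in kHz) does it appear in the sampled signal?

53.9 kHz

Nyquist = 352,800/2 = 176,400 Hz; 1,004,500 Hz exceeds it.
Alias = |1,004,500 − 3×352,800| = |1,004,500 − 1,058,400| = 53,900 Hz = 53.9 kHz.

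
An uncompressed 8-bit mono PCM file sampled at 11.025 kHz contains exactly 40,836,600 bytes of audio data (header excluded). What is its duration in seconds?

3,704 seconds

Byte rate = 11,025 × 1 × 1 = 11,025 bytes/s.
Duration = 40,836,600 / 11,025 = 3,704 s.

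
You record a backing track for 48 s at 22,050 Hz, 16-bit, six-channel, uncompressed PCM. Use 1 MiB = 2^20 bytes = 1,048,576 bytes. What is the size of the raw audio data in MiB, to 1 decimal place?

Bytes = 22,050 samples/s × 48 s × 2 bytes/sample × 6 ch = 12,700,800 bytes.
12,700,800 / 1,048,576 = 12.1 MiB.

12.1 MiB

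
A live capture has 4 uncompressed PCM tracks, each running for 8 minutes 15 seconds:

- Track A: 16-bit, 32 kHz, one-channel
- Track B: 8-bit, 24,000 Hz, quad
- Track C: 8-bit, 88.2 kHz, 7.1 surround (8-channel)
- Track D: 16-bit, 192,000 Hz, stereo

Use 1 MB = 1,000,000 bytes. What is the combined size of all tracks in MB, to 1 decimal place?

808.6 MB

8 minutes 15 seconds = 495 s.
Track A: 32,000 × 495 × 2 × 1 = 31,680,000 bytes.
Track B: 24,000 × 495 × 1 × 4 = 47,520,000 bytes.
Track C: 88,200 × 495 × 1 × 8 = 349,272,000 bytes.
Track D: 192,000 × 495 × 2 × 2 = 380,160,000 bytes.
Total = 808,632,000 bytes = 808.6 MB.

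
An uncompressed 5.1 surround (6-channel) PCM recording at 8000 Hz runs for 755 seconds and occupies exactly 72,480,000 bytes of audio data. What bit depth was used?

Bytes per sample = 72,480,000 / (8,000 × 755 × 6) = 72,480,000 / 36,240,000 = 2.
Bit depth = 2 × 8 = 16 bits.

16 bits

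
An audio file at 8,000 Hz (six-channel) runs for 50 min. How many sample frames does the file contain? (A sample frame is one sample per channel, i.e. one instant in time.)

24,000,000 sample frames

50 min = 3,000 s.
8,000 samples/s × 3,000 s = 24,000,000 frames.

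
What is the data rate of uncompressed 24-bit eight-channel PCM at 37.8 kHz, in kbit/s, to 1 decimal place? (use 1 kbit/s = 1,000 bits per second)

7257.6 kbit/s

Bit rate = 37,800 × 24 × 8 = 7,257,600 bits/s.
= 7257.6 kbit/s.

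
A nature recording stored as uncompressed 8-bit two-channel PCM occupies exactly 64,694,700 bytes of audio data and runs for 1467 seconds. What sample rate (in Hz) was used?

22,050 Hz

Bytes = sample_rate × seconds × bytes_per_sample × channels.
sample_rate = 64,694,700 / (1,467 × 1 × 2) = 64,694,700 / 2,934 = 22,050 Hz.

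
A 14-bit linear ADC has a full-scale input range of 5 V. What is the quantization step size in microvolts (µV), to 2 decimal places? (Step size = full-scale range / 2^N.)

5 V / 2^14 = 5 / 16,384 V = 305.18 µV.

305.18 µV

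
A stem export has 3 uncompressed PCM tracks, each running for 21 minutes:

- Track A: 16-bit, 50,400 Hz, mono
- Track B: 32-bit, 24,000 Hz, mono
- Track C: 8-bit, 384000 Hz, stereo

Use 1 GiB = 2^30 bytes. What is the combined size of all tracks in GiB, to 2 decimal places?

1.13 GiB

21 minutes = 1,260 s.
Track A: 50,400 × 1,260 × 2 × 1 = 127,008,000 bytes.
Track B: 24,000 × 1,260 × 4 × 1 = 120,960,000 bytes.
Track C: 384,000 × 1,260 × 1 × 2 = 967,680,000 bytes.
Total = 1,215,648,000 bytes = 1.13 GiB.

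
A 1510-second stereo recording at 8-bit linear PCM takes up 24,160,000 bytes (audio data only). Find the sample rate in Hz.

Bytes = sample_rate × seconds × bytes_per_sample × channels.
sample_rate = 24,160,000 / (1,510 × 1 × 2) = 24,160,000 / 3,020 = 8,000 Hz.

8,000 Hz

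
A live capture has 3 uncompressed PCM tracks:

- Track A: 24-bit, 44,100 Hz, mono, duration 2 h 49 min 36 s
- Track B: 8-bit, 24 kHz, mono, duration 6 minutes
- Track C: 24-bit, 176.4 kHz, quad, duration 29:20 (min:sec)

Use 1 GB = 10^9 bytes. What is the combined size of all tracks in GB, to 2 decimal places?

Track A: 2 h 49 min 36 s = 10,176 s; 44,100 × 10,176 × 3 × 1 = 1,346,284,800 bytes.
Track B: 6 minutes = 360 s; 24,000 × 360 × 1 × 1 = 8,640,000 bytes.
Track C: 29:20 (min:sec) = 1,760 s; 176,400 × 1,760 × 3 × 4 = 3,725,568,000 bytes.
Total = 5,080,492,800 bytes = 5.08 GB.

5.08 GB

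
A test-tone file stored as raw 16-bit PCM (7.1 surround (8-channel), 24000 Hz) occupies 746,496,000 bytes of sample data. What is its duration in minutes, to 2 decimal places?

32.40 minutes

Byte rate = 24,000 × 2 × 8 = 384,000 bytes/s.
Duration = 746,496,000 / 384,000 = 1,944 s.
1,944 s / 60 = 32.40 minutes.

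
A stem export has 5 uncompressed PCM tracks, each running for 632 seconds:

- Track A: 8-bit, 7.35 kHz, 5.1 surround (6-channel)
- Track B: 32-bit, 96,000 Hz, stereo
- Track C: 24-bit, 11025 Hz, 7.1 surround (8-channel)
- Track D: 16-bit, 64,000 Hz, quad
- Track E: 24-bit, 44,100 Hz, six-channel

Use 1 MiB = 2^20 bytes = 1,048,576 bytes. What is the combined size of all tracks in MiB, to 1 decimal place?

1436.0 MiB

Track A: 7,350 × 632 × 1 × 6 = 27,871,200 bytes.
Track B: 96,000 × 632 × 4 × 2 = 485,376,000 bytes.
Track C: 11,025 × 632 × 3 × 8 = 167,227,200 bytes.
Track D: 64,000 × 632 × 2 × 4 = 323,584,000 bytes.
Track E: 44,100 × 632 × 3 × 6 = 501,681,600 bytes.
Total = 1,505,740,000 bytes = 1436.0 MiB.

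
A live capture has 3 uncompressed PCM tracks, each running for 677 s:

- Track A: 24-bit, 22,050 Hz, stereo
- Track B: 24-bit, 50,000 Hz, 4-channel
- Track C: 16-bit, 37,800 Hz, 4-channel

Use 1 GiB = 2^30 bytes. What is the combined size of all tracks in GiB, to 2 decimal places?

0.65 GiB

Track A: 22,050 × 677 × 3 × 2 = 89,567,100 bytes.
Track B: 50,000 × 677 × 3 × 4 = 406,200,000 bytes.
Track C: 37,800 × 677 × 2 × 4 = 204,724,800 bytes.
Total = 700,491,900 bytes = 0.65 GiB.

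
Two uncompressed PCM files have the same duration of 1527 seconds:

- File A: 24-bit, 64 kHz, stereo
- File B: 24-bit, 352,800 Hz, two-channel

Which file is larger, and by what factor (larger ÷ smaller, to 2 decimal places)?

File B, by a factor of 5.51

File A: 64,000 × 3 × 2 = 384,000 bytes/s.
File B: 352,800 × 3 × 2 = 2,116,800 bytes/s.
File B is larger; ratio = 3,232,353,600 / 586,368,000 = 5.51.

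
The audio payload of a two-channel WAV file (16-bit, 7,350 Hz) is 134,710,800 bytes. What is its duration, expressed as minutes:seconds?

Byte rate = 7,350 × 2 × 2 = 29,400 bytes/s.
Duration = 134,710,800 / 29,400 = 4,582 s.
4,582 s = 76:22.

76:22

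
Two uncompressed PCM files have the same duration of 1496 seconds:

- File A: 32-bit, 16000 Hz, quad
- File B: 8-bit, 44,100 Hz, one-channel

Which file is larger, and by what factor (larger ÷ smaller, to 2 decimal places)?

File A, by a factor of 5.80

File A: 16,000 × 4 × 4 = 256,000 bytes/s.
File B: 44,100 × 1 × 1 = 44,100 bytes/s.
File A is larger; ratio = 382,976,000 / 65,973,600 = 5.80.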